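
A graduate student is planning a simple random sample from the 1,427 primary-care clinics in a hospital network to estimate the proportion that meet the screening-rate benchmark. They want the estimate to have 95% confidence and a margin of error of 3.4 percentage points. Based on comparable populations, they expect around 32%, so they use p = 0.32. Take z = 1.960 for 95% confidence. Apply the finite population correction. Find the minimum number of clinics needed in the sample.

481

Unadjusted: n₀ = 1.960² × 0.32 × 0.68 / 0.034² ≈ 723.12, so n₀ = 724.
Finite population correction with N = 1,427: n = n₀ / (1 + (n₀−1)/N) = 724 / (1 + 723/1427) = 724 / 1.5067 ≈ 480.53.
Rounding up, n = 481.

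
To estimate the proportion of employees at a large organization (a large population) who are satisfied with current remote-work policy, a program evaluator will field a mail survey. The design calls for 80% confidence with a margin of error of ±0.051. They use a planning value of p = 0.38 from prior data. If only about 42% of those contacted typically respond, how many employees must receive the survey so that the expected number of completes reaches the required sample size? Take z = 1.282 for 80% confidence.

355

Completed interviews needed: n₀ = 1.282² × 0.2356 / 0.051² ≈ 148.87 → 149.
At a 42% response rate, contacts needed = 149 / 0.42 ≈ 354.76 → 355.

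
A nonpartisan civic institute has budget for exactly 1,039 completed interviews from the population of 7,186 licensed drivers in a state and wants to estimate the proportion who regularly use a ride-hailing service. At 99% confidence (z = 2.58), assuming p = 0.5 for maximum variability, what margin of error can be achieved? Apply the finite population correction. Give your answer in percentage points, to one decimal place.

3.7

Finite-population factor: (N−n)/(N−1) = (7186−1039)/(7186−1) = 0.8555.
SE(p̂) = √[p(1−p)/n · (N−n)/(N−1)] = √[0.2500/1039 × 0.8555] = 0.01435.
E = z × SE = 2.58 × 0.01435 = 0.03702 ≈ 3.7 percentage points.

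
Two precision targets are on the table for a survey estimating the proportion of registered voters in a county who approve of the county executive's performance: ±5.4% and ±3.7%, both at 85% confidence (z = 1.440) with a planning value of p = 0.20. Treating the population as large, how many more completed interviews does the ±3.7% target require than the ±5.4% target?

129

At ±5.4%: n = 1.440² × 0.1600 / 0.054² ≈ 113.78 → 114.
At ±3.7%: n = 1.440² × 0.1600 / 0.037² ≈ 242.35 → 243.
Additional respondents: 243 − 114 = 129.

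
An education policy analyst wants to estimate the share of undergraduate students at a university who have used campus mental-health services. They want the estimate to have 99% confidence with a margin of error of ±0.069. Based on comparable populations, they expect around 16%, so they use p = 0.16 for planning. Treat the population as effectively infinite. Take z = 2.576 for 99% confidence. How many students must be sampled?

With p = 0.16, p(1−p) = 0.1344.
n = z²·p(1−p)/E² = 2.576² × 0.1344 / 0.069² = 6.6358 × 0.1344 / 0.004761 ≈ 187.32.
Rounding up gives n = 188.

188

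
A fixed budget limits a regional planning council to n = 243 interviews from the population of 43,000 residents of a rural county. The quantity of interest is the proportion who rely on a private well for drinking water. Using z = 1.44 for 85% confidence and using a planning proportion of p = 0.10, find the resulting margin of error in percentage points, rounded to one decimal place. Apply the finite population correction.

Finite-population factor: (N−n)/(N−1) = (43000−243)/(43000−1) = 0.9944.
SE(p̂) = √[p(1−p)/n · (N−n)/(N−1)] = √[0.0900/243 × 0.9944] = 0.01919.
E = z × SE = 1.44 × 0.01919 = 0.02763 ≈ 2.8 percentage points.

2.8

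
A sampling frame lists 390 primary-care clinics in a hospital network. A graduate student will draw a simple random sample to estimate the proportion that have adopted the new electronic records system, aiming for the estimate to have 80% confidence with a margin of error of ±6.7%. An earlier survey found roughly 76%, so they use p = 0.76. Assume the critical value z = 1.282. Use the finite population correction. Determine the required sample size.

58

Unadjusted: n₀ = 1.282² × 0.76 × 0.24 / 0.067² ≈ 66.78, so n₀ = 67.
Finite population correction with N = 390: n = n₀ / (1 + (n₀−1)/N) = 67 / (1 + 66/390) = 67 / 1.1692 ≈ 57.30.
Rounding up, n = 58.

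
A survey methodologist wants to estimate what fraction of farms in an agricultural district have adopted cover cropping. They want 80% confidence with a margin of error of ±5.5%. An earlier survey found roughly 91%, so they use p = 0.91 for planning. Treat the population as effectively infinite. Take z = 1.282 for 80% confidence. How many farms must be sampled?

45

With p = 0.91, p(1−p) = 0.0819.
n = z²·p(1−p)/E² = 1.282² × 0.0819 / 0.055² = 1.6435 × 0.0819 / 0.003025 ≈ 44.50.
Rounding up gives n = 45.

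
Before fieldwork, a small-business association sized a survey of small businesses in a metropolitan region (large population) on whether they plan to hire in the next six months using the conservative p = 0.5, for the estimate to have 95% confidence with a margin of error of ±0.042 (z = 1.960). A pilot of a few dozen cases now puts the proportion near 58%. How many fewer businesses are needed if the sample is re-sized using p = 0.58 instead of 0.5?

Conservative (p = 0.5): n = 1.960² × 0.25 / 0.042² ≈ 544.44 → 545.
Using p = 0.58: p(1−p) = 0.2436, so n = 1.960² × 0.2436 / 0.042² ≈ 530.51 → 531.
Reduction: 545 − 531 = 14.

14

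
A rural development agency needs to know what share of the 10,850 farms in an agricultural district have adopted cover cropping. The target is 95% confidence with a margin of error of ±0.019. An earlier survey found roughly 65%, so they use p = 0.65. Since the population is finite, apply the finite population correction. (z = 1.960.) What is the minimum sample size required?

Unadjusted: n₀ = 1.960² × 0.65 × 0.35 / 0.019² ≈ 2420.95, so n₀ = 2421.
Finite population correction with N = 10,850: n = n₀ / (1 + (n₀−1)/N) = 2421 / (1 + 2420/10850) = 2421 / 1.2230 ≈ 1979.49.
Rounding up, n = 1980.

1980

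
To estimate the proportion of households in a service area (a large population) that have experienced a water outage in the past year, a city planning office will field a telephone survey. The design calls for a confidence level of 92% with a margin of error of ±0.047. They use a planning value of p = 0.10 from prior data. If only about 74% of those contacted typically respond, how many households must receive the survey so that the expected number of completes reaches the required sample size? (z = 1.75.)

169

Completed interviews needed: n₀ = 1.75² × 0.0900 / 0.047² ≈ 124.77 → 125.
At a 74% response rate, contacts needed = 125 / 0.74 ≈ 168.92 → 169.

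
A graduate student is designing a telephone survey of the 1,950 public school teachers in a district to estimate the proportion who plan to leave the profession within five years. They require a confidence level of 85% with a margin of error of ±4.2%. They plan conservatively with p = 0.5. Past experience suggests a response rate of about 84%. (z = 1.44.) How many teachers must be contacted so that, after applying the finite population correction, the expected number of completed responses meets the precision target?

305

Completed interviews needed (unadjusted): n₀ = 1.44² × 0.2500 / 0.042² ≈ 293.88 → 294.
FPC for N = 1,950: n = 294 / (1 + 293/1950) = 294 / 1.1503 ≈ 255.60 → 256.
At an 84% response rate, contacts needed = 256 / 0.84 ≈ 304.76 → 305.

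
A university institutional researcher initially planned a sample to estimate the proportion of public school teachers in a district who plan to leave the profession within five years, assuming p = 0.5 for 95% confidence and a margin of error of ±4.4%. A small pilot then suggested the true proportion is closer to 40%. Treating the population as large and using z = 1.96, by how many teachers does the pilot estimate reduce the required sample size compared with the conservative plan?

20

Conservative (p = 0.5): n = 1.96² × 0.25 / 0.044² ≈ 496.07 → 497.
Using p = 0.40: p(1−p) = 0.2400, so n = 1.96² × 0.2400 / 0.044² ≈ 476.23 → 477.
Reduction: 497 − 477 = 20.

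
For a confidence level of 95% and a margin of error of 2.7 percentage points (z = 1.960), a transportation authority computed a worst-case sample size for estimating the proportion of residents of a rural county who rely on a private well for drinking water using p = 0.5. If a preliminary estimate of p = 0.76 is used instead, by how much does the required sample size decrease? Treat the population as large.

356

Conservative (p = 0.5): n = 1.960² × 0.25 / 0.027² ≈ 1317.42 → 1318.
Using p = 0.76: p(1−p) = 0.1824, so n = 1.960² × 0.1824 / 0.027² ≈ 961.19 → 962.
Reduction: 1318 − 962 = 356.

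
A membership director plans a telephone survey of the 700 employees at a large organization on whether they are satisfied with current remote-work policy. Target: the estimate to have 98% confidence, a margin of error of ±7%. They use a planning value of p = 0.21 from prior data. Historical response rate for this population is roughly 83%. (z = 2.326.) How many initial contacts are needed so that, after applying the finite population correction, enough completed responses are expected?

Completed interviews needed (unadjusted): n₀ = 2.326² × 0.1659 / 0.070² ≈ 183.18 → 184.
FPC for N = 700: n = 184 / (1 + 183/700) = 184 / 1.2614 ≈ 145.87 → 146.
At an 83% response rate, contacts needed = 146 / 0.83 ≈ 175.90 → 176.

176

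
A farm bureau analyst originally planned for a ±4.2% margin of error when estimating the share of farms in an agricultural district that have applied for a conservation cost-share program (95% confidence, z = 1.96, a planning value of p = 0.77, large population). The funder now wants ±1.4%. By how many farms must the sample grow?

At ±4.2%: n = 1.96² × 0.1771 / 0.042² ≈ 385.68 → 386.
At ±1.4%: n = 1.96² × 0.1771 / 0.014² ≈ 3471.16 → 3472.
Additional respondents: 3472 − 386 = 3086.

3086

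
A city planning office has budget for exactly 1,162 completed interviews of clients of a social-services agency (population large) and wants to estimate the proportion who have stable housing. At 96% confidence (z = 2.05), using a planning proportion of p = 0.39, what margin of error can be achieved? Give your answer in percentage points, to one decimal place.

2.9

SE(p̂) = √[p(1−p)/n] = √[0.2379/1162] = 0.01431.
E = z × SE = 2.05 × 0.01431 = 0.02933, or 2.9 percentage points.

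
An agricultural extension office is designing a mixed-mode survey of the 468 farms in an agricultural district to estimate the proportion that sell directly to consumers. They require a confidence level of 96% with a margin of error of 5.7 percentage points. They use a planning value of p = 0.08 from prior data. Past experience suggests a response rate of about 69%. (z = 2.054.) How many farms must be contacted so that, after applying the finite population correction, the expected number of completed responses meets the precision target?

Completed interviews needed (unadjusted): n₀ = 2.054² × 0.0736 / 0.057² ≈ 95.57 → 96.
FPC for N = 468: n = 96 / (1 + 95/468) = 96 / 1.2030 ≈ 79.80 → 80.
At a 69% response rate, contacts needed = 80 / 0.69 ≈ 115.94 → 116.

116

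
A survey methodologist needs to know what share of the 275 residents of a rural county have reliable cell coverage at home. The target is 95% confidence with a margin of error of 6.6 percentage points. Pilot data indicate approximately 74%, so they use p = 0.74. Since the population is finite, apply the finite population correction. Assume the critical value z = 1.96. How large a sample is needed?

Unadjusted: n₀ = 1.96² × 0.74 × 0.26 / 0.066² ≈ 169.68, so n₀ = 170.
Finite population correction with N = 275: n = n₀ / (1 + (n₀−1)/N) = 170 / (1 + 169/275) = 170 / 1.6145 ≈ 105.29.
Rounding up, n = 106.

106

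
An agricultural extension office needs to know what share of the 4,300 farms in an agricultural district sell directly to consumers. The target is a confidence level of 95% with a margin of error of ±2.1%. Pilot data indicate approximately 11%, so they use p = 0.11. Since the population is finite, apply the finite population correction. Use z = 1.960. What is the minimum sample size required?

Unadjusted: n₀ = 1.960² × 0.11 × 0.89 / 0.021² ≈ 852.82, so n₀ = 853.
Finite population correction with N = 4,300: n = n₀ / (1 + (n₀−1)/N) = 853 / (1 + 852/4300) = 853 / 1.1981 ≈ 711.94.
Rounding up, n = 712.

712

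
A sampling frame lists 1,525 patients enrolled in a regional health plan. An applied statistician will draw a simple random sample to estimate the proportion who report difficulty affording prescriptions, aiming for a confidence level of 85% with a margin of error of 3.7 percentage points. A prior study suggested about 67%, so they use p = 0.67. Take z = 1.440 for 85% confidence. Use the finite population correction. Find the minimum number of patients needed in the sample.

275

Unadjusted: n₀ = 1.440² × 0.67 × 0.33 / 0.037² ≈ 334.90, so n₀ = 335.
Finite population correction with N = 1,525: n = n₀ / (1 + (n₀−1)/N) = 335 / (1 + 334/1525) = 335 / 1.2190 ≈ 274.81.
Rounding up, n = 275.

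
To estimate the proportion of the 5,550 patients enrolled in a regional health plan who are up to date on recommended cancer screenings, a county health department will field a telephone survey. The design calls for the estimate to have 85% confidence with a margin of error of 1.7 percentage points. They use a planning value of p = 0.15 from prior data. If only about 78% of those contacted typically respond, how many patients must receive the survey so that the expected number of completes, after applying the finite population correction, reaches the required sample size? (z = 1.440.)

1008

Completed interviews needed (unadjusted): n₀ = 1.440² × 0.1275 / 0.017² ≈ 914.82 → 915.
FPC for N = 5,550: n = 915 / (1 + 914/5550) = 915 / 1.1647 ≈ 785.62 → 786.
At a 78% response rate, contacts needed = 786 / 0.78 ≈ 1007.69 → 1008.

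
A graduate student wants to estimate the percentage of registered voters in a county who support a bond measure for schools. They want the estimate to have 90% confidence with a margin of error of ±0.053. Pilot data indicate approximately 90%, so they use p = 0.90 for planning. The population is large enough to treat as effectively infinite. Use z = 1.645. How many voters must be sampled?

87

With p = 0.90, p(1−p) = 0.0900.
n = z²·p(1−p)/E² = 1.645² × 0.0900 / 0.053² = 2.7060 × 0.0900 / 0.002809 ≈ 86.70.
Rounding up gives n = 87.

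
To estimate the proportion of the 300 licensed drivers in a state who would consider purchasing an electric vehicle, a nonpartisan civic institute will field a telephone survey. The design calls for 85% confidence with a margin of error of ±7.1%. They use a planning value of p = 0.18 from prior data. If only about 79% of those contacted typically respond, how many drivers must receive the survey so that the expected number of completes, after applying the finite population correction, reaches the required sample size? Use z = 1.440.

Completed interviews needed (unadjusted): n₀ = 1.440² × 0.1476 / 0.071² ≈ 60.71 → 61.
FPC for N = 300: n = 61 / (1 + 60/300) = 61 / 1.2000 ≈ 50.83 → 51.
At a 79% response rate, contacts needed = 51 / 0.79 ≈ 64.56 → 65.

65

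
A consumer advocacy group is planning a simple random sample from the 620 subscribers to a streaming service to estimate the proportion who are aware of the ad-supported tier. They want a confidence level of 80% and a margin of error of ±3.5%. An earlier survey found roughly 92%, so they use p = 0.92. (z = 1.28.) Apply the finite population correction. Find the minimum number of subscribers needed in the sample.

86

Unadjusted: n₀ = 1.28² × 0.92 × 0.08 / 0.035² ≈ 98.44, so n₀ = 99.
Finite population correction with N = 620: n = n₀ / (1 + (n₀−1)/N) = 99 / (1 + 98/620) = 99 / 1.1581 ≈ 85.49.
Rounding up, n = 86.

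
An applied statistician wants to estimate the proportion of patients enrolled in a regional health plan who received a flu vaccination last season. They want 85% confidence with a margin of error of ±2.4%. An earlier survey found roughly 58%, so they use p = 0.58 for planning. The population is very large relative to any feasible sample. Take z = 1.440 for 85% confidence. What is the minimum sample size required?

With p = 0.58, p(1−p) = 0.2436.
n = z²·p(1−p)/E² = 1.440² × 0.2436 / 0.024² = 2.0736 × 0.2436 / 0.000576 ≈ 876.96.
Rounding up gives n = 877.

877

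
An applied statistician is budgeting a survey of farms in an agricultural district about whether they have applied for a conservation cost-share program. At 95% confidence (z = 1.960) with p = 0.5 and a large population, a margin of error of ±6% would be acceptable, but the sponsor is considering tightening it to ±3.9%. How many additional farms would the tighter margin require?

365

At ±6%: n = 1.960² × 0.2500 / 0.060² ≈ 266.78 → 267.
At ±3.9%: n = 1.960² × 0.2500 / 0.039² ≈ 631.43 → 632.
Additional respondents: 632 − 267 = 365.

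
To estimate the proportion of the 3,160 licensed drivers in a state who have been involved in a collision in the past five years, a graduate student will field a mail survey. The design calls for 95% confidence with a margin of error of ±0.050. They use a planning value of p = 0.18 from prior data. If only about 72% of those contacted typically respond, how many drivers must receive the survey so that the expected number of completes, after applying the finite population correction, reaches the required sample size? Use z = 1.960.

295

Completed interviews needed (unadjusted): n₀ = 1.960² × 0.1476 / 0.050² ≈ 226.81 → 227.
FPC for N = 3,160: n = 227 / (1 + 226/3160) = 227 / 1.0715 ≈ 211.85 → 212.
At a 72% response rate, contacts needed = 212 / 0.72 ≈ 294.44 → 295.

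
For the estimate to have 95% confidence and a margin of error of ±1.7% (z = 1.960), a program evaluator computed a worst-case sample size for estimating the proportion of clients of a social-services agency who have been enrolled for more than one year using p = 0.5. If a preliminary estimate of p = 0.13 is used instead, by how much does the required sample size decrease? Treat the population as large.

1820

Conservative (p = 0.5): n = 1.960² × 0.25 / 0.017² ≈ 3323.18 → 3324.
Using p = 0.13: p(1−p) = 0.1131, so n = 1.960² × 0.1131 / 0.017² ≈ 1503.41 → 1504.
Reduction: 3324 − 1504 = 1820.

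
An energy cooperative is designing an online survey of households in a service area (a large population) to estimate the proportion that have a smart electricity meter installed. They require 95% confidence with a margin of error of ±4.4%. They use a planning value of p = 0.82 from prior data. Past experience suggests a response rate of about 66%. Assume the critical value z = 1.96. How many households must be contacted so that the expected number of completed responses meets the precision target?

444

Completed interviews needed: n₀ = 1.96² × 0.1476 / 0.044² ≈ 292.88 → 293.
At a 66% response rate, contacts needed = 293 / 0.66 ≈ 443.94 → 444.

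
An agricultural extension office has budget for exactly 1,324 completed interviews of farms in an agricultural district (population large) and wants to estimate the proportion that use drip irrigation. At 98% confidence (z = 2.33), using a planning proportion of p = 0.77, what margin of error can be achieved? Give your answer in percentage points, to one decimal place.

SE(p̂) = √[p(1−p)/n] = √[0.1771/1324] = 0.01157.
E = z × SE = 2.33 × 0.01157 = 0.02695, or 2.7 percentage points.

2.7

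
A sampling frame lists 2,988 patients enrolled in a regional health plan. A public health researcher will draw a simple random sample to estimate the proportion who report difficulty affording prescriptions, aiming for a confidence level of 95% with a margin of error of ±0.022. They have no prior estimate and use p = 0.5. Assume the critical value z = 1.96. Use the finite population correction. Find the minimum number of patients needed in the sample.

1193

Unadjusted: n₀ = 1.96² × 0.50 × 0.50 / 0.022² ≈ 1984.30, so n₀ = 1985.
Finite population correction with N = 2,988: n = n₀ / (1 + (n₀−1)/N) = 1985 / (1 + 1984/2988) = 1985 / 1.6640 ≈ 1192.92.
Rounding up, n = 1193.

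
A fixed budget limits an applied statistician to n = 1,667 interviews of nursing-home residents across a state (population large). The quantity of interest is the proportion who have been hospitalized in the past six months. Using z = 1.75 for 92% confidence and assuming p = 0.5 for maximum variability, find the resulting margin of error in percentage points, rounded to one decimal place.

SE(p̂) = √[p(1−p)/n] = √[0.2500/1667] = 0.01225.
E = z × SE = 1.75 × 0.01225 = 0.02143, or 2.1 percentage points.

2.1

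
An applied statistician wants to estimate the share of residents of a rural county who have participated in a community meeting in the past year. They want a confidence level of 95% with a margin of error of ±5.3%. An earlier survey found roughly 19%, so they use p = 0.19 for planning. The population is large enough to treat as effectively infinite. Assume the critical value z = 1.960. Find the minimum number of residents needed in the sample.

211

With p = 0.19, p(1−p) = 0.1539.
n = z²·p(1−p)/E² = 1.960² × 0.1539 / 0.053² = 3.8416 × 0.1539 / 0.002809 ≈ 210.47.
Rounding up gives n = 211.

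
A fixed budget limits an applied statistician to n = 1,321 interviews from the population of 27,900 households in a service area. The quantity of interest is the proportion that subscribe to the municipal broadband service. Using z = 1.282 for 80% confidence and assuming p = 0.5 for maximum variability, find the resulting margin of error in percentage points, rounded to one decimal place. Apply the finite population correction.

1.7

Finite-population factor: (N−n)/(N−1) = (27900−1321)/(27900−1) = 0.9527.
SE(p̂) = √[p(1−p)/n · (N−n)/(N−1)] = √[0.2500/1321 × 0.9527] = 0.01343.
E = z × SE = 1.282 × 0.01343 = 0.01721 ≈ 1.7 percentage points.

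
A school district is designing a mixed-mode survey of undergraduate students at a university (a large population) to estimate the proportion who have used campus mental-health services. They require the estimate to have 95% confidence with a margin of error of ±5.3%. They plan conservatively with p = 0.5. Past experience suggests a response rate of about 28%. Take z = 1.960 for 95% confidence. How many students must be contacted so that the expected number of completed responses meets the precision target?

Completed interviews needed: n₀ = 1.960² × 0.2500 / 0.053² ≈ 341.90 → 342.
At a 28% response rate, contacts needed = 342 / 0.28 ≈ 1221.43 → 1222.

1222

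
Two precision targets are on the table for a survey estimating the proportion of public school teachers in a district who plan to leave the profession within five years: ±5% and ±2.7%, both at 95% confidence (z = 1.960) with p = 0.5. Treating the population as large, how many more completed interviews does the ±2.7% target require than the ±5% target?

At ±5%: n = 1.960² × 0.2500 / 0.050² ≈ 384.16 → 385.
At ±2.7%: n = 1.960² × 0.2500 / 0.027² ≈ 1317.42 → 1318.
Additional respondents: 1318 − 385 = 933.

933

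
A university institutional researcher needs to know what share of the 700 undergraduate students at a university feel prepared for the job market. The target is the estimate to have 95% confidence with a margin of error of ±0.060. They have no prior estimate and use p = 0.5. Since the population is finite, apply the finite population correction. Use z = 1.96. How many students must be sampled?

194

Unadjusted: n₀ = 1.96² × 0.50 × 0.50 / 0.060² ≈ 266.78, so n₀ = 267.
Finite population correction with N = 700: n = n₀ / (1 + (n₀−1)/N) = 267 / (1 + 266/700) = 267 / 1.3800 ≈ 193.48.
Rounding up, n = 194.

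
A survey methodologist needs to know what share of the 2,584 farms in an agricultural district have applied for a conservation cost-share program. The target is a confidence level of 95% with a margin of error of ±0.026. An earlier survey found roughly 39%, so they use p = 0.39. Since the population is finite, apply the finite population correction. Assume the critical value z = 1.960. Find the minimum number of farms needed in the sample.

Unadjusted: n₀ = 1.960² × 0.39 × 0.61 / 0.026² ≈ 1351.95, so n₀ = 1352.
Finite population correction with N = 2,584: n = n₀ / (1 + (n₀−1)/N) = 1352 / (1 + 1351/2584) = 1352 / 1.5228 ≈ 887.82.
Rounding up, n = 888.

888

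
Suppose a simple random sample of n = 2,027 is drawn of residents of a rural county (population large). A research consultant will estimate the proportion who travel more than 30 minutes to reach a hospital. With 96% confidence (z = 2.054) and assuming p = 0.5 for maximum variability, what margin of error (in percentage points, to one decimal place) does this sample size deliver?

2.3

SE(p̂) = √[p(1−p)/n] = √[0.2500/2027] = 0.01111.
E = z × SE = 2.054 × 0.01111 = 0.02281, or 2.3 percentage points.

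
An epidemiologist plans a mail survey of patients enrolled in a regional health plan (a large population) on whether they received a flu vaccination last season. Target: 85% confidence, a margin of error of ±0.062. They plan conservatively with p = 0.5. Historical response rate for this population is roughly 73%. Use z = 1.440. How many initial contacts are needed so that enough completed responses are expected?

Completed interviews needed: n₀ = 1.440² × 0.2500 / 0.062² ≈ 134.86 → 135.
At a 73% response rate, contacts needed = 135 / 0.73 ≈ 184.93 → 185.

185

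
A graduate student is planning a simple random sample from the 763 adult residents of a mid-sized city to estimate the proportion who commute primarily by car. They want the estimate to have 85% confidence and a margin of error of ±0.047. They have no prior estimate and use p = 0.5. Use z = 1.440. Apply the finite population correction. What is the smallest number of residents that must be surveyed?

180

Unadjusted: n₀ = 1.440² × 0.50 × 0.50 / 0.047² ≈ 234.68, so n₀ = 235.
Finite population correction with N = 763: n = n₀ / (1 + (n₀−1)/N) = 235 / (1 + 234/763) = 235 / 1.3067 ≈ 179.84.
Rounding up, n = 180.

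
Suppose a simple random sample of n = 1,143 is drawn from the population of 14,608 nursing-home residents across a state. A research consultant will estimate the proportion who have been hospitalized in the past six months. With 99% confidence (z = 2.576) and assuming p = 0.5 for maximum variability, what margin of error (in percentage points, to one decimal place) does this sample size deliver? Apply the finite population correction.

3.7

Finite-population factor: (N−n)/(N−1) = (14608−1143)/(14608−1) = 0.9218.
SE(p̂) = √[p(1−p)/n · (N−n)/(N−1)] = √[0.2500/1143 × 0.9218] = 0.01420.
E = z × SE = 2.576 × 0.01420 = 0.03658 ≈ 3.7 percentage points.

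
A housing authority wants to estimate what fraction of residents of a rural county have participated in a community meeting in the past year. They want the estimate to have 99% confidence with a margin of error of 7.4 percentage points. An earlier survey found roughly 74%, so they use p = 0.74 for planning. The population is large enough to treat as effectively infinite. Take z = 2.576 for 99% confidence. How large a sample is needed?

With p = 0.74, p(1−p) = 0.1924.
n = z²·p(1−p)/E² = 2.576² × 0.1924 / 0.074² = 6.6358 × 0.1924 / 0.005476 ≈ 233.15.
Rounding up gives n = 234.

234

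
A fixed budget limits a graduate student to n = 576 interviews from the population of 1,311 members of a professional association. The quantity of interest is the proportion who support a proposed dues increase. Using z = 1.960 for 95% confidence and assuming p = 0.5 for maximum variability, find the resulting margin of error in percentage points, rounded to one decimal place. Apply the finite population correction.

3.1

Finite-population factor: (N−n)/(N−1) = (1311−576)/(1311−1) = 0.5611.
SE(p̂) = √[p(1−p)/n · (N−n)/(N−1)] = √[0.2500/576 × 0.5611] = 0.01561.
E = z × SE = 1.960 × 0.01561 = 0.03059 ≈ 3.1 percentage points.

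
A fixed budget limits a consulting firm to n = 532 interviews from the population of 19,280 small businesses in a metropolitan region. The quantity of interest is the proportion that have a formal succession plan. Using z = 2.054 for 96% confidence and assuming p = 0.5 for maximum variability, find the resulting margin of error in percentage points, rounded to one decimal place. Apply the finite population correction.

Finite-population factor: (N−n)/(N−1) = (19280−532)/(19280−1) = 0.9725.
SE(p̂) = √[p(1−p)/n · (N−n)/(N−1)] = √[0.2500/532 × 0.9725] = 0.02138.
E = z × SE = 2.054 × 0.02138 = 0.04391 ≈ 4.4 percentage points.

4.4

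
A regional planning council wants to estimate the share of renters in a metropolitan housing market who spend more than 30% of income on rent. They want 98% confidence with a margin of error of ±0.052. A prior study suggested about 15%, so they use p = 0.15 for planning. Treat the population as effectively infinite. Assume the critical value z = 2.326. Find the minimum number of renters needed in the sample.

256

With p = 0.15, p(1−p) = 0.1275.
n = z²·p(1−p)/E² = 2.326² × 0.1275 / 0.052² = 5.4103 × 0.1275 / 0.002704 ≈ 255.11.
Rounding up gives n = 256.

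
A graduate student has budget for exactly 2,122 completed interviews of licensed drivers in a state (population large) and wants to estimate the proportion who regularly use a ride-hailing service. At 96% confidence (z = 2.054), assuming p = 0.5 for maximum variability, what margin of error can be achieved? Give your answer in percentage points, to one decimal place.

2.2

SE(p̂) = √[p(1−p)/n] = √[0.2500/2122] = 0.01085.
E = z × SE = 2.054 × 0.01085 = 0.02229, or 2.2 percentage points.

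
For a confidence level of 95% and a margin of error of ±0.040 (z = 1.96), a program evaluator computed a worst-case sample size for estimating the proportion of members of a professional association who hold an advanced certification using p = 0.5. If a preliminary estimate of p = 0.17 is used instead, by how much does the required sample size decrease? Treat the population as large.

262

Conservative (p = 0.5): n = 1.96² × 0.25 / 0.040² ≈ 600.25 → 601.
Using p = 0.17: p(1−p) = 0.1411, so n = 1.96² × 0.1411 / 0.040² ≈ 338.78 → 339.
Reduction: 601 − 339 = 262.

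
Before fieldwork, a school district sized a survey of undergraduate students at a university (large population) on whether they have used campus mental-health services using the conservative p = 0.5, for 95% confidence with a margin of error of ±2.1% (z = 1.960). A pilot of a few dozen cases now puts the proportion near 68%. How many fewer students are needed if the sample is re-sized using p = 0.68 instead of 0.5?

Conservative (p = 0.5): n = 1.960² × 0.25 / 0.021² ≈ 2177.78 → 2178.
Using p = 0.68: p(1−p) = 0.2176, so n = 1.960² × 0.2176 / 0.021² ≈ 1895.54 → 1896.
Reduction: 2178 − 1896 = 282.

282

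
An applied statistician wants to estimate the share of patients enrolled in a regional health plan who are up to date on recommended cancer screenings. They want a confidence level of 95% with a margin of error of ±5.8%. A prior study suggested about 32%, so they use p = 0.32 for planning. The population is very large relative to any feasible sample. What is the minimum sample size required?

249

For 95% confidence, z = 1.960.
With p = 0.32, p(1−p) = 0.2176.
n = z²·p(1−p)/E² = 1.960² × 0.2176 / 0.058² = 3.8416 × 0.2176 / 0.003364 ≈ 248.49.
Rounding up gives n = 249.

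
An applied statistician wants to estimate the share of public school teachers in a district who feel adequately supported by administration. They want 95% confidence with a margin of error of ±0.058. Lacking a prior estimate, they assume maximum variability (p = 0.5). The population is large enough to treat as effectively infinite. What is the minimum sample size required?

286

For 95% confidence, z = 1.96.
With p = 0.5, p(1−p) = 0.25.
n = z²·p(1−p)/E² = 1.96² × 0.2500 / 0.058² = 3.8416 × 0.2500 / 0.003364 ≈ 285.49.
Rounding up gives n = 286.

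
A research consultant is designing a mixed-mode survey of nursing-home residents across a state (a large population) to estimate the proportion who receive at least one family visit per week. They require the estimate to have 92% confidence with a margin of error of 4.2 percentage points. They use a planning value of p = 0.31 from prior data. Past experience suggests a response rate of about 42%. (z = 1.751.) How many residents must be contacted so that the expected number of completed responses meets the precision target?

886

Completed interviews needed: n₀ = 1.751² × 0.2139 / 0.042² ≈ 371.78 → 372.
At a 42% response rate, contacts needed = 372 / 0.42 ≈ 885.71 → 886.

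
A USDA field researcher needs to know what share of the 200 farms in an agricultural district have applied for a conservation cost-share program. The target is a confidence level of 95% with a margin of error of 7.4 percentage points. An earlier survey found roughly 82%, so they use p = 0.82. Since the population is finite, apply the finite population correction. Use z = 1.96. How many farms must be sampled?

Unadjusted: n₀ = 1.96² × 0.82 × 0.18 / 0.074² ≈ 103.55, so n₀ = 104.
Finite population correction with N = 200: n = n₀ / (1 + (n₀−1)/N) = 104 / (1 + 103/200) = 104 / 1.5150 ≈ 68.65.
Rounding up, n = 69.

69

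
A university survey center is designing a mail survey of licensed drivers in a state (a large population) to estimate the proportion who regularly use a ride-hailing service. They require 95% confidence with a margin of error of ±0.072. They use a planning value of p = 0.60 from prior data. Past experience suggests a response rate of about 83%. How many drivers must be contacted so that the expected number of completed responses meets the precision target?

215

For 95% confidence, z = 1.960.
Completed interviews needed: n₀ = 1.960² × 0.2400 / 0.072² ≈ 177.85 → 178.
At an 83% response rate, contacts needed = 178 / 0.83 ≈ 214.46 → 215.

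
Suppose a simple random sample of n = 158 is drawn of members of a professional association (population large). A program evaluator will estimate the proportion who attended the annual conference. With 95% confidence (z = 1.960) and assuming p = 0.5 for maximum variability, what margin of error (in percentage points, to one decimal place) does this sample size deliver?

7.8

SE(p̂) = √[p(1−p)/n] = √[0.2500/158] = 0.03978.
E = z × SE = 1.960 × 0.03978 = 0.07796, or 7.8 percentage points.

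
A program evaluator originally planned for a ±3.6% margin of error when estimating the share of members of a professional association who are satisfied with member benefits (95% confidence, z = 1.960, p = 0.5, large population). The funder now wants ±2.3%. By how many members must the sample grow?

1074

At ±3.6%: n = 1.960² × 0.2500 / 0.036² ≈ 741.05 → 742.
At ±2.3%: n = 1.960² × 0.2500 / 0.023² ≈ 1815.50 → 1816.
Additional respondents: 1816 − 742 = 1074.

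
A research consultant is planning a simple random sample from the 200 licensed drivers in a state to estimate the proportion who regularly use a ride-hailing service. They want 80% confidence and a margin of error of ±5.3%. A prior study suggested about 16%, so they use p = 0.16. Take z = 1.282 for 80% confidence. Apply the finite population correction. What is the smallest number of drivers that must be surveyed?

57

Unadjusted: n₀ = 1.282² × 0.16 × 0.84 / 0.053² ≈ 78.64, so n₀ = 79.
Finite population correction with N = 200: n = n₀ / (1 + (n₀−1)/N) = 79 / (1 + 78/200) = 79 / 1.3900 ≈ 56.83.
Rounding up, n = 57.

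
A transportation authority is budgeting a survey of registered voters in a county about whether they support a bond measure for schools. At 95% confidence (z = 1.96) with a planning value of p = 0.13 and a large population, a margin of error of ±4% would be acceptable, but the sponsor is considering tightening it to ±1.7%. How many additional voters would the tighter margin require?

1232

At ±4%: n = 1.96² × 0.1131 / 0.040² ≈ 271.55 → 272.
At ±1.7%: n = 1.96² × 0.1131 / 0.017² ≈ 1503.41 → 1504.
Additional respondents: 1504 − 272 = 1232.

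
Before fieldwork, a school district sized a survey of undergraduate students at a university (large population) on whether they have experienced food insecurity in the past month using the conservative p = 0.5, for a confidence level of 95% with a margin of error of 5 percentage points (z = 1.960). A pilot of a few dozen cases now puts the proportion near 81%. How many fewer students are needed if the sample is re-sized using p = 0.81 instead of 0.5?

Conservative (p = 0.5): n = 1.960² × 0.25 / 0.050² ≈ 384.16 → 385.
Using p = 0.81: p(1−p) = 0.1539, so n = 1.960² × 0.1539 / 0.050² ≈ 236.49 → 237.
Reduction: 385 − 237 = 148.

148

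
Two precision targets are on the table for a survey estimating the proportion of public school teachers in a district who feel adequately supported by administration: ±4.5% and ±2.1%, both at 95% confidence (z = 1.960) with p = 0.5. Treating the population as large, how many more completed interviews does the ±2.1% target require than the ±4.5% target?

At ±4.5%: n = 1.960² × 0.2500 / 0.045² ≈ 474.27 → 475.
At ±2.1%: n = 1.960² × 0.2500 / 0.021² ≈ 2177.78 → 2178.
Additional respondents: 2178 − 475 = 1703.

1703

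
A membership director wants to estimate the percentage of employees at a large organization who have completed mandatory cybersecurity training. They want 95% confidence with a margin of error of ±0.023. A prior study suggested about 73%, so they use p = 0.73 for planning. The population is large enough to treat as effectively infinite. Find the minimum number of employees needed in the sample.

For 95% confidence, z = 1.960.
With p = 0.73, p(1−p) = 0.1971.
n = z²·p(1−p)/E² = 1.960² × 0.1971 / 0.023² = 3.8416 × 0.1971 / 0.000529 ≈ 1431.34.
Rounding up gives n = 1432.

1432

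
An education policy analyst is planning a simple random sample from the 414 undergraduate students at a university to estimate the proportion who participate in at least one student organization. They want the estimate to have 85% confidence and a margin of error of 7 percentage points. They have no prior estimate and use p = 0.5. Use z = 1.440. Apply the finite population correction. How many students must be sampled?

Unadjusted: n₀ = 1.440² × 0.50 × 0.50 / 0.070² ≈ 105.80, so n₀ = 106.
Finite population correction with N = 414: n = n₀ / (1 + (n₀−1)/N) = 106 / (1 + 105/414) = 106 / 1.2536 ≈ 84.55.
Rounding up, n = 85.

85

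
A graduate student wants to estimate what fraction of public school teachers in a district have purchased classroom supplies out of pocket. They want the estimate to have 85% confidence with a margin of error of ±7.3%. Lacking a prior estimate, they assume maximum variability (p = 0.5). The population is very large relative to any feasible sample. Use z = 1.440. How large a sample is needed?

98

With p = 0.5, p(1−p) = 0.25.
n = z²·p(1−p)/E² = 1.440² × 0.2500 / 0.073² = 2.0736 × 0.2500 / 0.005329 ≈ 97.28.
Rounding up gives n = 98.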